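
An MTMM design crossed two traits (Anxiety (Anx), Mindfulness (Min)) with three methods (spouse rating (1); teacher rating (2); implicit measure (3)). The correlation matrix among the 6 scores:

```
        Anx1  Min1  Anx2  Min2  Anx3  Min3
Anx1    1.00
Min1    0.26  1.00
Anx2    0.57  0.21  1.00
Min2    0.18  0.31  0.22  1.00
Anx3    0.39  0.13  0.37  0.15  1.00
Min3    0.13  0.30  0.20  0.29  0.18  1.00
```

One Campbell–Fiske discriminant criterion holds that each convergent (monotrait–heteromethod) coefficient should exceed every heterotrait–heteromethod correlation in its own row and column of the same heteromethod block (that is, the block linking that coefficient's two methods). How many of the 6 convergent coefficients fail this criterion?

0

Each convergent coefficient versus the relevant comparison correlations:
Anx (methods 1·2): 0.57 vs {0.18, 0.21} → pass.
Anx (methods 1·3): 0.39 vs {0.13, 0.13} → pass.
Anx (methods 2·3): 0.37 vs {0.20, 0.15} → pass.
Min (methods 1·2): 0.31 vs {0.21, 0.18} → pass.
Min (methods 1·3): 0.30 vs {0.13, 0.13} → pass.
Min (methods 2·3): 0.29 vs {0.15, 0.20} → pass.
0 of 6 fail.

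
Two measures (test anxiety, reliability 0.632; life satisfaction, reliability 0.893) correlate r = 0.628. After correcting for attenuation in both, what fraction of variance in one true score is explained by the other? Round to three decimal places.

0.699

Disattenuated r = 0.628 / √(0.632 × 0.893) = 0.628 / 0.7512 = 0.8360.
Shared true-score variance = 0.8360² = 0.6989 ≈ 0.699.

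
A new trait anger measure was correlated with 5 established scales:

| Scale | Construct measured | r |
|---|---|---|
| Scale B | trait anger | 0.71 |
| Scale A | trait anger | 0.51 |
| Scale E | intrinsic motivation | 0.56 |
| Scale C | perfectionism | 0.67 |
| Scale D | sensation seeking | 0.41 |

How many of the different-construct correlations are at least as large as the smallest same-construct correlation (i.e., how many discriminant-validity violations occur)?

2

Convergent (same construct = trait anger): Scale B, Scale A.
Smallest convergent = 0.51. Discriminant values: 0.56, 0.67, 0.41; count ≥ 0.51 → 2.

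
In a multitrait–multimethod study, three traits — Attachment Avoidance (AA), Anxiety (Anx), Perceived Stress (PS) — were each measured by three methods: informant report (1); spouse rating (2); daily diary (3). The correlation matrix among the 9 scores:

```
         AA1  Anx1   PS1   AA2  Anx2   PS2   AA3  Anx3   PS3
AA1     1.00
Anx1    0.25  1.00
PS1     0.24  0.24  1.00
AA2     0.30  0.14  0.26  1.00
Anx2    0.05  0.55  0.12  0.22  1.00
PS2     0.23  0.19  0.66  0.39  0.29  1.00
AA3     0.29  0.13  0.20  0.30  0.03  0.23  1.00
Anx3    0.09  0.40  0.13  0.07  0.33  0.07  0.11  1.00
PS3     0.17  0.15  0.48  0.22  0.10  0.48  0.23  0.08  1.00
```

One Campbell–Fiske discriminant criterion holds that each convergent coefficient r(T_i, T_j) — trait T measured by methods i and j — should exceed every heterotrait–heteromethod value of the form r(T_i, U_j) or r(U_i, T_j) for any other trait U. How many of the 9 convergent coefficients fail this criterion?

Checking each validity diagonal entry against its comparison values:
AA (methods 1·2): 0.30 vs {0.05, 0.14, 0.23, 0.26} → pass.
AA (methods 1·3): 0.29 vs {0.09, 0.13, 0.17, 0.20} → pass.
AA (methods 2·3): 0.30 vs {0.07, 0.03, 0.22, 0.23} → pass.
Anx (methods 1·2): 0.55 vs {0.14, 0.05, 0.19, 0.12} → pass.
Anx (methods 1·3): 0.40 vs {0.13, 0.09, 0.15, 0.13} → pass.
Anx (methods 2·3): 0.33 vs {0.03, 0.07, 0.10, 0.07} → pass.
PS (methods 1·2): 0.66 vs {0.26, 0.23, 0.12, 0.19} → pass.
PS (methods 1·3): 0.48 vs {0.20, 0.17, 0.13, 0.15} → pass.
PS (methods 2·3): 0.48 vs {0.23, 0.22, 0.07, 0.10} → pass.
0 of 9 fail.

0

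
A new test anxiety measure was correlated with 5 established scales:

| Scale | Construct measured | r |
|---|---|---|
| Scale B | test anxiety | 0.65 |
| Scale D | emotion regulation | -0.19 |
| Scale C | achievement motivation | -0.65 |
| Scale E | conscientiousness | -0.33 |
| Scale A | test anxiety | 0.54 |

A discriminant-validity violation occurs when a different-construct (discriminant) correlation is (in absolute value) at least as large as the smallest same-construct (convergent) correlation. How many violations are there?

Convergent (same construct = test anxiety): Scale B, Scale A.
Smallest convergent = 0.54. Discriminant |r|: 0.19, 0.65, 0.33; count ≥ 0.54 → 1.

1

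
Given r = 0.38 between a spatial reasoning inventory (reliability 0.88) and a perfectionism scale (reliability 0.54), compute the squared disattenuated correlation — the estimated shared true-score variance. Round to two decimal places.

0.30

Disattenuated r = 0.38 / √(0.88 × 0.54) = 0.38 / 0.6893 = 0.5513.
Shared true-score variance = 0.5513² = 0.3039 ≈ 0.30.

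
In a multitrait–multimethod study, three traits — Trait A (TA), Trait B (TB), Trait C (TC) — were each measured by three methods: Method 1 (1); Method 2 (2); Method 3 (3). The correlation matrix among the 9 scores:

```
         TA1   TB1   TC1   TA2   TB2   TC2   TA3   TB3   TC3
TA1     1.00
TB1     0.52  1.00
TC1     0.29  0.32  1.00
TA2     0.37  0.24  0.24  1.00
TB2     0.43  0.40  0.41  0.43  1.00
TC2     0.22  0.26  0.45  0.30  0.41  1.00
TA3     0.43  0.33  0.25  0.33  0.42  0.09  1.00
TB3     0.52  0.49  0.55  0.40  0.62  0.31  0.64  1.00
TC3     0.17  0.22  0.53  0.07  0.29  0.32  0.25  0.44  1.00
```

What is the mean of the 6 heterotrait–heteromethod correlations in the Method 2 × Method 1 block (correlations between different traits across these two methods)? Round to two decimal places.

HTHM values (method 2 × method 1): 0.24, 0.24, 0.43, 0.41, 0.22, 0.26; mean = 1.80/6 = 0.30.

0.30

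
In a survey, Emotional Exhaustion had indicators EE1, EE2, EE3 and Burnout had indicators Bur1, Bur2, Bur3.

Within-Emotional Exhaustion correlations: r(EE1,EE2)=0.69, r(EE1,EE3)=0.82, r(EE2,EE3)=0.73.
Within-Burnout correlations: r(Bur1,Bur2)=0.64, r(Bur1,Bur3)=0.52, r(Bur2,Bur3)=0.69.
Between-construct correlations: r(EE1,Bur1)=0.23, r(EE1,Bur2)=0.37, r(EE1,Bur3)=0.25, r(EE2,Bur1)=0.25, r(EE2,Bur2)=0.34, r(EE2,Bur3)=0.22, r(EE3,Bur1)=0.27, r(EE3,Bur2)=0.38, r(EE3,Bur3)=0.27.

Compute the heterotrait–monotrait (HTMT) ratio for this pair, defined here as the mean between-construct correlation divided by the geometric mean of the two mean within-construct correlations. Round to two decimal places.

0.42

Mean between = 2.58/9 = 0.2867.
Mean within-EE = 2.24/3 = 0.7467; mean within-Bur = 1.85/3 = 0.6167.
Geometric mean = √(0.7467 × 0.6167) = 0.6786.
HTMT = 0.2867 / 0.6786 = 0.42.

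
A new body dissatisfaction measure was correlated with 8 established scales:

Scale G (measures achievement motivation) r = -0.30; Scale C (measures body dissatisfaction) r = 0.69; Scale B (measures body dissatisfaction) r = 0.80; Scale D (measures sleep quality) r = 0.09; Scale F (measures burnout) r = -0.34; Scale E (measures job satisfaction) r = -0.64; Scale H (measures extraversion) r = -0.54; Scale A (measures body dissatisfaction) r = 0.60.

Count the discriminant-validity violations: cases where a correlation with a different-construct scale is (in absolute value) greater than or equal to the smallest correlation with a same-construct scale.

Convergent (same construct = body dissatisfaction): Scale C, Scale B, Scale A.
Smallest convergent = 0.60. Discriminant |r|: 0.30, 0.09, 0.34, 0.64, 0.54; count ≥ 0.60 → 1.

1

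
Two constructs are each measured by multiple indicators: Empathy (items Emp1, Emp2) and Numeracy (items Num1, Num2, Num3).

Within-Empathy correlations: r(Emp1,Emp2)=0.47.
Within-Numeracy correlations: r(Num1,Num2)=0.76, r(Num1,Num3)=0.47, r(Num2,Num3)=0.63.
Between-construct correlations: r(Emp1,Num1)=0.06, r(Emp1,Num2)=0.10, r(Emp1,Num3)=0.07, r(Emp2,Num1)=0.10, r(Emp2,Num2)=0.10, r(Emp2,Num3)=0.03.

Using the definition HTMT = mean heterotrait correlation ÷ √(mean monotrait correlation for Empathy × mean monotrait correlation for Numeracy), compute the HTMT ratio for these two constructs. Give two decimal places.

0.14

Mean heterotrait r = 0.46/6 = 0.0767.
Mean within-Emp = 0.47/1 = 0.4700; mean within-Num = 1.86/3 = 0.6200.
Geometric mean = √(0.4700 × 0.6200) = 0.5398.
HTMT = 0.0767 / 0.5398 = 0.14.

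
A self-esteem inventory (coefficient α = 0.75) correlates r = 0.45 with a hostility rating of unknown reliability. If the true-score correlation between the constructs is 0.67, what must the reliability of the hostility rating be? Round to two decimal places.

0.60

r_true = r_obs / √(r_xx · r_yy) ⇒ 0.67 = 0.45 / √(0.75 · r_yy).
√(0.75 · r_yy) = 0.45 / 0.67 = 0.6716; 0.75 · r_yy = 0.4510; r_yy = 0.4510 / 0.75 ≈ 0.60.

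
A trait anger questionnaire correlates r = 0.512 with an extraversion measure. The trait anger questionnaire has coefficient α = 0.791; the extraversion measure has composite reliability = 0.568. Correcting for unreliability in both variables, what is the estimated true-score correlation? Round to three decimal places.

r_true = r_obs / √(r_xx · r_yy) = 0.512 / √(0.791 × 0.568) = 0.512 / √0.449288 = 0.512 / 0.6703 ≈ 0.764.

0.764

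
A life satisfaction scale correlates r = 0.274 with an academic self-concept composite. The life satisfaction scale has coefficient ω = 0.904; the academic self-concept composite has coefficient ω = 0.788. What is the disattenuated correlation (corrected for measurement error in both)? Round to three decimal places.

r_true = r_obs / √(r_xx · r_yy) = 0.274 / √(0.904 × 0.788) = 0.274 / √0.712352 = 0.274 / 0.8440 ≈ 0.325.

0.325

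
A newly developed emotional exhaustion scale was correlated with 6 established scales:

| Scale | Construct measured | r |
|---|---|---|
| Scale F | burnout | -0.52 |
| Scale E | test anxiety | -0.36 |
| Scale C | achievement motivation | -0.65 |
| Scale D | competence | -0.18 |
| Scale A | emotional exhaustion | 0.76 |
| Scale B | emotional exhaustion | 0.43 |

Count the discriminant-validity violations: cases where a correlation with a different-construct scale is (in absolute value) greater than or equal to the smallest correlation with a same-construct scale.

2

Convergent (same construct = emotional exhaustion): Scale A, Scale B.
Smallest convergent = 0.43. Discriminant |r|: 0.52, 0.36, 0.65, 0.18; count ≥ 0.43 → 2.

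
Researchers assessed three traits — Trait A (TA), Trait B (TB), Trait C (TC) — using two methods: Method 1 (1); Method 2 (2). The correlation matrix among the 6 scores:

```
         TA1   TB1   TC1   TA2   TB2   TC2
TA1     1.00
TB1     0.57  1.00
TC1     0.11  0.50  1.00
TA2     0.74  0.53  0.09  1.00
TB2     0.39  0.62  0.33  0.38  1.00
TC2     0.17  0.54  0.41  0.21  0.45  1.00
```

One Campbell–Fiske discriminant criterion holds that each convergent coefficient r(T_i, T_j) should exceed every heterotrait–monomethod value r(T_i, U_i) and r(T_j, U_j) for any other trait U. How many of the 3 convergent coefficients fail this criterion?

1

Checking each validity diagonal entry against its comparison values:
TA (methods 1·2): 0.74 vs {0.57, 0.38, 0.11, 0.21} → pass.
TB (methods 1·2): 0.62 vs {0.57, 0.38, 0.50, 0.45} → pass.
TC (methods 1·2): 0.41 vs {0.11, 0.21, 0.50, 0.45} → fail.
1 of 3 fail.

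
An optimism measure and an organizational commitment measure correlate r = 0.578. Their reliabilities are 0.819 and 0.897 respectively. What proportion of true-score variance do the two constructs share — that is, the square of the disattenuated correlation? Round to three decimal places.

0.455

Disattenuated r = 0.578 / √(0.819 × 0.897) = 0.578 / 0.8571 = 0.6744.
Shared true-score variance = 0.6744² = 0.4548 ≈ 0.455.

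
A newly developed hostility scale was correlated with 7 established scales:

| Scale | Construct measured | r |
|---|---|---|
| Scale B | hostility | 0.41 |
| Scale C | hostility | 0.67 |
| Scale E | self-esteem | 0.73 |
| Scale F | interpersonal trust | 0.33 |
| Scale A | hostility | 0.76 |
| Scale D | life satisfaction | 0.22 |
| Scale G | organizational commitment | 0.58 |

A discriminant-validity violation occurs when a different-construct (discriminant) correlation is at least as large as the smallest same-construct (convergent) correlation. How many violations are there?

2

Convergent (same construct = hostility): Scale B, Scale C, Scale A.
Smallest convergent = 0.41. Discriminant values: 0.73, 0.33, 0.22, 0.58; count ≥ 0.41 → 2.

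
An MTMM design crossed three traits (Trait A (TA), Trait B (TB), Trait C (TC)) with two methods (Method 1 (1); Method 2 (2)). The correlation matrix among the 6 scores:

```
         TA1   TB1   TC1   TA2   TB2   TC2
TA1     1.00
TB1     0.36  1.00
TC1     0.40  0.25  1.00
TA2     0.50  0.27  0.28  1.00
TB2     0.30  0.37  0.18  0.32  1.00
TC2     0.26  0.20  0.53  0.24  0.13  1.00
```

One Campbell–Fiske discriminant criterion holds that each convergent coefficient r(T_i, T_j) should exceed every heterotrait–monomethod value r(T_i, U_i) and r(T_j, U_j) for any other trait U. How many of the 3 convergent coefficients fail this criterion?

Checking each validity diagonal entry against its comparison values:
TA (methods 1·2): 0.50 vs {0.36, 0.32, 0.40, 0.24} → pass.
TB (methods 1·2): 0.37 vs {0.36, 0.32, 0.25, 0.13} → pass.
TC (methods 1·2): 0.53 vs {0.40, 0.24, 0.25, 0.13} → pass.
0 of 3 fail.

0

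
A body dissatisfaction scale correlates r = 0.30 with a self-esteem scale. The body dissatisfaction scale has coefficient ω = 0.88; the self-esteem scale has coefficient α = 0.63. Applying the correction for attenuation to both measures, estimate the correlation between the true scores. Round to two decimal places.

0.40

r_true = r_obs / √(r_xx · r_yy) = 0.30 / √(0.88 × 0.63) = 0.30 / √0.5544 = 0.30 / 0.7446 ≈ 0.40.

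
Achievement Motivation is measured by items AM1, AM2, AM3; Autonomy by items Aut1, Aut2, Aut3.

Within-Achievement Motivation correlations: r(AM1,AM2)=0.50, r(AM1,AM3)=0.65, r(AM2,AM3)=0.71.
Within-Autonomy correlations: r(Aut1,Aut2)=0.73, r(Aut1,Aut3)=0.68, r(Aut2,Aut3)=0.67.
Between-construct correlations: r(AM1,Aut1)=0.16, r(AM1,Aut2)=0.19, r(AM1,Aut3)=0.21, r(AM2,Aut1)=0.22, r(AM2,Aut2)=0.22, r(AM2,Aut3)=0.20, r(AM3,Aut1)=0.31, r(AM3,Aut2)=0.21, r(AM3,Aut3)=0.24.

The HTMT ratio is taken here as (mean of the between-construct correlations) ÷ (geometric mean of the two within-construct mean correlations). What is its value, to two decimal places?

0.33

Between-construct mean = 1.96/9 = 0.2178.
Mean within-AM = 1.86/3 = 0.6200; mean within-Aut = 2.08/3 = 0.6933.
Geometric mean = √(0.6200 × 0.6933) = 0.6556.
HTMT = 0.2178 / 0.6556 = 0.33.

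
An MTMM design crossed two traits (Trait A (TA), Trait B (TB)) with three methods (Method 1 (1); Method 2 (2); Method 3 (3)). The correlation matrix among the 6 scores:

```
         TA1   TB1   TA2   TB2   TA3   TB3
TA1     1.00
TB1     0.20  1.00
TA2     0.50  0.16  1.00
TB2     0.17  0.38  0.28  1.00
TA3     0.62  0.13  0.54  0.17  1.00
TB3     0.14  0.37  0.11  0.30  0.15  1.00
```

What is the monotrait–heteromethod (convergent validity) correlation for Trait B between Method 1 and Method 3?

0.37

Same trait (TB), different methods: r(TB1, TB3) = 0.37.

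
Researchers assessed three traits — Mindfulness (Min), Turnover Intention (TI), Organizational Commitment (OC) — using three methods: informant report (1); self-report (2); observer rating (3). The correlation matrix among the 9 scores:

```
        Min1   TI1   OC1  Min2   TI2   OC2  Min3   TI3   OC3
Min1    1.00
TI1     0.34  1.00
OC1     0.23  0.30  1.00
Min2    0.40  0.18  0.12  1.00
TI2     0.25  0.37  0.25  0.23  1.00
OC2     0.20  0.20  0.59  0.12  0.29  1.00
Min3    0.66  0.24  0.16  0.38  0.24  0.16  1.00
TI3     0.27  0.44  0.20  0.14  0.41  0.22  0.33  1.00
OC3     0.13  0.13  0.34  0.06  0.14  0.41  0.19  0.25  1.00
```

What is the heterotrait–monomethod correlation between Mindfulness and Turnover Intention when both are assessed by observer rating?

0.33

Different traits, same method: r(Min3, TI3) = 0.33.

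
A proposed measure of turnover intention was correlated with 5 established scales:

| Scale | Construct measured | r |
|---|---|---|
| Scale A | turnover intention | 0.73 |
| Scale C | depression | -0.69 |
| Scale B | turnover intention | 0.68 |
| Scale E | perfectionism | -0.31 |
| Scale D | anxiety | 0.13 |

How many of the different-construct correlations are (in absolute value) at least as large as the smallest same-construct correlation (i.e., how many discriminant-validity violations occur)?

1

Convergent (same construct = turnover intention): Scale A, Scale B.
Smallest convergent = 0.68. Discriminant |r|: 0.69, 0.31, 0.13; count ≥ 0.68 → 1.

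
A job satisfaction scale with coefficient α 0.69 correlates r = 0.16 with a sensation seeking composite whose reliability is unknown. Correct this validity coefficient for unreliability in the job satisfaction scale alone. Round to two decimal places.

0.19

Single correction: r_c = r_obs / √r_xx = 0.16 / √0.69 = 0.16 / 0.8307 ≈ 0.19.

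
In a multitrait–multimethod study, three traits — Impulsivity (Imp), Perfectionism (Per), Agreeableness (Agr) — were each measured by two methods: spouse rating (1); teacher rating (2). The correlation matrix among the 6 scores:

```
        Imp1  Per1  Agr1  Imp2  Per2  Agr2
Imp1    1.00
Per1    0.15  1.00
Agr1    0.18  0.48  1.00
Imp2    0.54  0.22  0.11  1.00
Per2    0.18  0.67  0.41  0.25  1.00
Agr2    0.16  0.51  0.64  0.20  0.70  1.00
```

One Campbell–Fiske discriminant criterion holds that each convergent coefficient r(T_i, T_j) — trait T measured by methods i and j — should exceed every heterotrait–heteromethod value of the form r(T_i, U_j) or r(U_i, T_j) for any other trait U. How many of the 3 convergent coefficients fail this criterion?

0

Convergent coefficients and their comparison sets:
Imp (methods 1·2): 0.54 vs {0.18, 0.22, 0.16, 0.11} → pass.
Per (methods 1·2): 0.67 vs {0.22, 0.18, 0.51, 0.41} → pass.
Agr (methods 1·2): 0.64 vs {0.11, 0.16, 0.41, 0.51} → pass.
0 of 3 fail.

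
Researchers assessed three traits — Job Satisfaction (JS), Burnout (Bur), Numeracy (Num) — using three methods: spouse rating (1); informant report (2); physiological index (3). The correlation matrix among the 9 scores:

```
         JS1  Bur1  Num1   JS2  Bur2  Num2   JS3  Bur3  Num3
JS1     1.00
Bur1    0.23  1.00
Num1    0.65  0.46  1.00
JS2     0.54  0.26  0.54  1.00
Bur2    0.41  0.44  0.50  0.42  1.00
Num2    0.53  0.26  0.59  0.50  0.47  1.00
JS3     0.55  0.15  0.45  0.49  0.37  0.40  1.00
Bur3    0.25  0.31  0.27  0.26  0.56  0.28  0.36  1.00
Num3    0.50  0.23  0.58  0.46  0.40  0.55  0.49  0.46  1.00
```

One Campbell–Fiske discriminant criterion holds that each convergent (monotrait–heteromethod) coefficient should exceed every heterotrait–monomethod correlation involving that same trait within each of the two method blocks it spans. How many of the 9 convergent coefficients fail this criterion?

Convergent coefficients and their comparison sets:
JS (methods 1·2): 0.54 vs {0.23, 0.42, 0.65, 0.50} → fail.
JS (methods 1·3): 0.55 vs {0.23, 0.36, 0.65, 0.49} → fail.
JS (methods 2·3): 0.49 vs {0.42, 0.36, 0.50, 0.49} → fail.
Bur (methods 1·2): 0.44 vs {0.23, 0.42, 0.46, 0.47} → fail.
Bur (methods 1·3): 0.31 vs {0.23, 0.36, 0.46, 0.46} → fail.
Bur (methods 2·3): 0.56 vs {0.42, 0.36, 0.47, 0.46} → pass.
Num (methods 1·2): 0.59 vs {0.65, 0.50, 0.46, 0.47} → fail.
Num (methods 1·3): 0.58 vs {0.65, 0.49, 0.46, 0.46} → fail.
Num (methods 2·3): 0.55 vs {0.50, 0.49, 0.47, 0.46} → pass.
7 of 9 fail.

7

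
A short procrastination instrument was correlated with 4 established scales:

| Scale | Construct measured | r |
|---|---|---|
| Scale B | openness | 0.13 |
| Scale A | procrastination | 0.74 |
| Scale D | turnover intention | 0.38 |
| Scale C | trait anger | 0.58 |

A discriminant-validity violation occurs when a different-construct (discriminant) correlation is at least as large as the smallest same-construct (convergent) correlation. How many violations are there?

Convergent (same construct = procrastination): Scale A.
Smallest convergent = 0.74. Discriminant values: 0.13, 0.38, 0.58; count ≥ 0.74 → 0.

0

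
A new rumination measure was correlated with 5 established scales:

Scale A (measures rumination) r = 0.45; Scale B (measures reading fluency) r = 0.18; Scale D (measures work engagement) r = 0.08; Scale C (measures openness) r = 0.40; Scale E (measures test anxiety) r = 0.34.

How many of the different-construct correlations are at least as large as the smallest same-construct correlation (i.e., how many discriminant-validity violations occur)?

0

Convergent (same construct = rumination): Scale A.
Smallest convergent = 0.45. Discriminant values: 0.18, 0.08, 0.40, 0.34; count ≥ 0.45 → 0.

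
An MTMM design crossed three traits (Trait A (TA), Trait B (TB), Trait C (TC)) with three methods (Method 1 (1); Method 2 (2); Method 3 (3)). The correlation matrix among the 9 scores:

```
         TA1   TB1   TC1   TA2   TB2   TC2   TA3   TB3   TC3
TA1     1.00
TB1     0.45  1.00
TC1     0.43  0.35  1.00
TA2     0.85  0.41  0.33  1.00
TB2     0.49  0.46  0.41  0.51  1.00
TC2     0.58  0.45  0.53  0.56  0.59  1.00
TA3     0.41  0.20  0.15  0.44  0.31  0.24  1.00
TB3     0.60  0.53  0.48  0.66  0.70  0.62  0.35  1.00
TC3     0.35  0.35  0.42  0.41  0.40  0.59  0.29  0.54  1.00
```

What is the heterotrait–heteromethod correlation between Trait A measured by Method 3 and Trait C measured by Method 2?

Different traits and methods: r(TA3, TC2) = 0.24.

0.24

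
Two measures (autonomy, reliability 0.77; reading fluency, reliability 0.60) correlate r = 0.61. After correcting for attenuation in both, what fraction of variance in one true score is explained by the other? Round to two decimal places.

0.81

Disattenuated r = 0.61 / √(0.77 × 0.60) = 0.61 / 0.6797 = 0.8975.
Shared true-score variance = 0.8975² = 0.8055 ≈ 0.81.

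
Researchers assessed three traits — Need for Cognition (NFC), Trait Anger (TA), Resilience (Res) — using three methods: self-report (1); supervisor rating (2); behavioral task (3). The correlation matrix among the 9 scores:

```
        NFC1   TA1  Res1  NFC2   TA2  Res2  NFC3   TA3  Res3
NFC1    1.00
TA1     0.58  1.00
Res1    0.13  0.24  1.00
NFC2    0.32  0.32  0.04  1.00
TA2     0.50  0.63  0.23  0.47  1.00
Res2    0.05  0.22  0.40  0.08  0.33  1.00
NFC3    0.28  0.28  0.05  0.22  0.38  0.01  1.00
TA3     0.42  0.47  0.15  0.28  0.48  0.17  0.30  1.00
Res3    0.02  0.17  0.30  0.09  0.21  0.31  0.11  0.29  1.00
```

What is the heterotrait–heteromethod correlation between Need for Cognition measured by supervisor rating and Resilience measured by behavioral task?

0.09

Different traits and methods: r(NFC2, Res3) = 0.09.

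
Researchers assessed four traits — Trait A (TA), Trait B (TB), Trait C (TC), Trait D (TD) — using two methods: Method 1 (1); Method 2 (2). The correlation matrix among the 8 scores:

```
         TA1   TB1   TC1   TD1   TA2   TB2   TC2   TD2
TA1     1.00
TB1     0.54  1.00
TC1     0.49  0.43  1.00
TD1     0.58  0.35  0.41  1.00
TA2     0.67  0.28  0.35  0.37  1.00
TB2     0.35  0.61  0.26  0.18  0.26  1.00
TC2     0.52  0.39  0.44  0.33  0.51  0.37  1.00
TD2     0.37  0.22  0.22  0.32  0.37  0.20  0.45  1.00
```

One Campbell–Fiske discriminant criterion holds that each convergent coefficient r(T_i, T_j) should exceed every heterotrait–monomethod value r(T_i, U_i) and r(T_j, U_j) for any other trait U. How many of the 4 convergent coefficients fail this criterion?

2

Convergent coefficients and their comparison sets:
TA (methods 1·2): 0.67 vs {0.54, 0.26, 0.49, 0.51, 0.58, 0.37} → pass.
TB (methods 1·2): 0.61 vs {0.54, 0.26, 0.43, 0.37, 0.35, 0.20} → pass.
TC (methods 1·2): 0.44 vs {0.49, 0.51, 0.43, 0.37, 0.41, 0.45} → fail.
TD (methods 1·2): 0.32 vs {0.58, 0.37, 0.35, 0.20, 0.41, 0.45} → fail.
2 of 4 fail.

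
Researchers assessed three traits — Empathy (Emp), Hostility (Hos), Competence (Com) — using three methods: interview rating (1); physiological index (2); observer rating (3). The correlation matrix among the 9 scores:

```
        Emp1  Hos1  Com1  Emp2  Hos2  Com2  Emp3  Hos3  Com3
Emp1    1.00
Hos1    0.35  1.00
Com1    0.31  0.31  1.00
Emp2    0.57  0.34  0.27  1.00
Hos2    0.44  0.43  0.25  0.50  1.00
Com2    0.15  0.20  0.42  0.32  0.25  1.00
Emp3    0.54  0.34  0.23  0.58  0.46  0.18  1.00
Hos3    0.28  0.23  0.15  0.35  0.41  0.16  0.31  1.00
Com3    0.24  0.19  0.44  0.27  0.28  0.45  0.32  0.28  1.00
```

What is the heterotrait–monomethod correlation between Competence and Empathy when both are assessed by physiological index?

Different traits, same method: r(Com2, Emp2) = 0.32.

0.32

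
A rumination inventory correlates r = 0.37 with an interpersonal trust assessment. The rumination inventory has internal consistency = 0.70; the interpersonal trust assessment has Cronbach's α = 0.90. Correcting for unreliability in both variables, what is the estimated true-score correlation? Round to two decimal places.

r_true = r_obs / √(r_xx · r_yy) = 0.37 / √(0.70 × 0.90) = 0.37 / √0.6300 = 0.37 / 0.7937 ≈ 0.47.

0.47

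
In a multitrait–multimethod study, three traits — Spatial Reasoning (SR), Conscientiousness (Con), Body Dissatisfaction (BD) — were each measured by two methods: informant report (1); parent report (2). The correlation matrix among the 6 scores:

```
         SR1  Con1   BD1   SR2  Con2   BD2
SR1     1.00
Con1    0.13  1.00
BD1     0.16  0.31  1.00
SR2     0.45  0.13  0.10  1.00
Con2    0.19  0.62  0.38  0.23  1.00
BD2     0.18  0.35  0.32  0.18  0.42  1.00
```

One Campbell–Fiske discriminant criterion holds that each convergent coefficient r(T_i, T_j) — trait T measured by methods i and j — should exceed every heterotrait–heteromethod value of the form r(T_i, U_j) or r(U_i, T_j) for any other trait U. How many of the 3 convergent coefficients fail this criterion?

1

Each convergent coefficient versus the relevant comparison correlations:
SR (methods 1·2): 0.45 vs {0.19, 0.13, 0.18, 0.10} → pass.
Con (methods 1·2): 0.62 vs {0.13, 0.19, 0.35, 0.38} → pass.
BD (methods 1·2): 0.32 vs {0.10, 0.18, 0.38, 0.35} → fail.
1 of 3 fail.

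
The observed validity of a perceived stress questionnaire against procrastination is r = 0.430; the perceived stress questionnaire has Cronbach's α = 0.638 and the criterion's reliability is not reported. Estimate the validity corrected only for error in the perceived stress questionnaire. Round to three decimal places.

Single correction: r_c = r_obs / √r_xx = 0.430 / √0.638 = 0.430 / 0.7987 ≈ 0.538.

0.538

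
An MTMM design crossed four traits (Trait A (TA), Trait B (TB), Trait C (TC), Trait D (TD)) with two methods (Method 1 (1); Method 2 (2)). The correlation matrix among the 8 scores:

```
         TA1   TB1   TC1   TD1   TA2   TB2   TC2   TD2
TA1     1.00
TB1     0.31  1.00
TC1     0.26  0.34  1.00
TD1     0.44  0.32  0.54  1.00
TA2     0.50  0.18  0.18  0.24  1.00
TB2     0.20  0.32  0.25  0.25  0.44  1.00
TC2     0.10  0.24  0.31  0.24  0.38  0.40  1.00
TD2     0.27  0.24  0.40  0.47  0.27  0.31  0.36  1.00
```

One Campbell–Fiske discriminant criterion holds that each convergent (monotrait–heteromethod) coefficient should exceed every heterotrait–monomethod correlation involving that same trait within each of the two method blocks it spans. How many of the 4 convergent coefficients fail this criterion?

3

Convergent coefficients and their comparison sets:
TA (methods 1·2): 0.50 vs {0.31, 0.44, 0.26, 0.38, 0.44, 0.27} → pass.
TB (methods 1·2): 0.32 vs {0.31, 0.44, 0.34, 0.40, 0.32, 0.31} → fail.
TC (methods 1·2): 0.31 vs {0.26, 0.38, 0.34, 0.40, 0.54, 0.36} → fail.
TD (methods 1·2): 0.47 vs {0.44, 0.27, 0.32, 0.31, 0.54, 0.36} → fail.
3 of 4 fail.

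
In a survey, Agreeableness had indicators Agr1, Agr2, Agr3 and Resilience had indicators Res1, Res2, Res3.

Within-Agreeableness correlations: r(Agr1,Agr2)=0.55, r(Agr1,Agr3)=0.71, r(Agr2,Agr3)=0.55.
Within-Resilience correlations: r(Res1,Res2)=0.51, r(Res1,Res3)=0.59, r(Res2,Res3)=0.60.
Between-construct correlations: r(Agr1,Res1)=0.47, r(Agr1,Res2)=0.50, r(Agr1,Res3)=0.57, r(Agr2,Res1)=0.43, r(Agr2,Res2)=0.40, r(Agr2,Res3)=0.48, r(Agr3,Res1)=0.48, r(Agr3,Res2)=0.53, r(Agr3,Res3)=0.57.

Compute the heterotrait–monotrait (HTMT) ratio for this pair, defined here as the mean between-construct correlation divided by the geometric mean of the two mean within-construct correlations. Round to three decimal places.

0.842

Between-construct mean = 4.43/9 = 0.4922.
Mean within-Agr = 1.81/3 = 0.6033; mean within-Res = 1.70/3 = 0.5667.
Geometric mean = √(0.6033 × 0.5667) = 0.5847.
HTMT = 0.4922 / 0.5847 = 0.842.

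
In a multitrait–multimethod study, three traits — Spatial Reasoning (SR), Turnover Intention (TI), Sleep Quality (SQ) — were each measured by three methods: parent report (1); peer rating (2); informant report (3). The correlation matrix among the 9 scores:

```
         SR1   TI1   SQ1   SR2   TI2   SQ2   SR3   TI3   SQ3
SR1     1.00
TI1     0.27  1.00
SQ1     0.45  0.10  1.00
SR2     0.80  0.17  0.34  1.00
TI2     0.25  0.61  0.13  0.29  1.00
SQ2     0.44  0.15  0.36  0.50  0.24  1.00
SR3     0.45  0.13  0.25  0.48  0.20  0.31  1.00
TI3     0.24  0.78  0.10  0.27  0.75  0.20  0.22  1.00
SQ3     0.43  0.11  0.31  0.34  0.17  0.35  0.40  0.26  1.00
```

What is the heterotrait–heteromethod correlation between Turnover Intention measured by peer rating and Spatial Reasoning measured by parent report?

Different traits and methods: r(TI2, SR1) = 0.25.

0.25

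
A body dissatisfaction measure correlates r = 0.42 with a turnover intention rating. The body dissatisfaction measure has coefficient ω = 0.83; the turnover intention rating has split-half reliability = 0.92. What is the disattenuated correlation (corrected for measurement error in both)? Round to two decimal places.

r_true = r_obs / √(r_xx · r_yy) = 0.42 / √(0.83 × 0.92) = 0.42 / √0.7636 = 0.42 / 0.8738 ≈ 0.48.

0.48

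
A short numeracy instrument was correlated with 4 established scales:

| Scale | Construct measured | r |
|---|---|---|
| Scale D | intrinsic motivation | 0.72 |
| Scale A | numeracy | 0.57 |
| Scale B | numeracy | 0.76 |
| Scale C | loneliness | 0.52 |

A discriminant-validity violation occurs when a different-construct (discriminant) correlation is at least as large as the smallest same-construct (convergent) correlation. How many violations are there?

Convergent (same construct = numeracy): Scale A, Scale B.
Smallest convergent = 0.57. Discriminant values: 0.72, 0.52; count ≥ 0.57 → 1.

1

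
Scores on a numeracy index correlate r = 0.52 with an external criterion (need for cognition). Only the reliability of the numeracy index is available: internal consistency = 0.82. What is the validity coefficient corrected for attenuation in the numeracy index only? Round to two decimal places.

Single correction: r_c = r_obs / √r_xx = 0.52 / √0.82 = 0.52 / 0.9055 ≈ 0.57.

0.57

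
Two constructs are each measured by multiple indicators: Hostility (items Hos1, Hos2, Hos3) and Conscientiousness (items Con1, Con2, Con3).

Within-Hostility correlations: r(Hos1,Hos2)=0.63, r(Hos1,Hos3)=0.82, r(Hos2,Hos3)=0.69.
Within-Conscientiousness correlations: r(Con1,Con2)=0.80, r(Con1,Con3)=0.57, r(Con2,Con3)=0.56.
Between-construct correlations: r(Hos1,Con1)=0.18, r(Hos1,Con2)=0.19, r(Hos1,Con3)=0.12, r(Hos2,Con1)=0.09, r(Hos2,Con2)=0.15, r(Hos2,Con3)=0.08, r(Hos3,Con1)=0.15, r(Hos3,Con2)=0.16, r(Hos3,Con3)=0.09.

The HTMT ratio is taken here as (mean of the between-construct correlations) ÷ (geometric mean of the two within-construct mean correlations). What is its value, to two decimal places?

0.20

Mean between = 1.21/9 = 0.1344.
Mean within-Hos = 2.14/3 = 0.7133; mean within-Con = 1.93/3 = 0.6433.
Geometric mean = √(0.7133 × 0.6433) = 0.6774.
HTMT = 0.1344 / 0.6774 = 0.20.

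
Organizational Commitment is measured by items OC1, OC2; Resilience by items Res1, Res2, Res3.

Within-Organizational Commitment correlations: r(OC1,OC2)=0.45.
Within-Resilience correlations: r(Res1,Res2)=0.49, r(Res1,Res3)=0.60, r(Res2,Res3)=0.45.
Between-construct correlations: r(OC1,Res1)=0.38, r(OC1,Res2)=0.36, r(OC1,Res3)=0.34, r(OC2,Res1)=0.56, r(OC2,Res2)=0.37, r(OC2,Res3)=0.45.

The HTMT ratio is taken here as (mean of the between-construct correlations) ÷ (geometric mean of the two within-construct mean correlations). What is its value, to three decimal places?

Between-construct mean = 2.46/6 = 0.4100.
Mean within-OC = 0.45/1 = 0.4500; mean within-Res = 1.54/3 = 0.5133.
Geometric mean = √(0.4500 × 0.5133) = 0.4806.
HTMT = 0.4100 / 0.4806 = 0.853.

0.853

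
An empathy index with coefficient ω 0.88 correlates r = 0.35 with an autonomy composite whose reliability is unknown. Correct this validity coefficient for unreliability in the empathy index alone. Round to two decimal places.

Single correction: r_c = r_obs / √r_xx = 0.35 / √0.88 = 0.35 / 0.9381 ≈ 0.37.

0.37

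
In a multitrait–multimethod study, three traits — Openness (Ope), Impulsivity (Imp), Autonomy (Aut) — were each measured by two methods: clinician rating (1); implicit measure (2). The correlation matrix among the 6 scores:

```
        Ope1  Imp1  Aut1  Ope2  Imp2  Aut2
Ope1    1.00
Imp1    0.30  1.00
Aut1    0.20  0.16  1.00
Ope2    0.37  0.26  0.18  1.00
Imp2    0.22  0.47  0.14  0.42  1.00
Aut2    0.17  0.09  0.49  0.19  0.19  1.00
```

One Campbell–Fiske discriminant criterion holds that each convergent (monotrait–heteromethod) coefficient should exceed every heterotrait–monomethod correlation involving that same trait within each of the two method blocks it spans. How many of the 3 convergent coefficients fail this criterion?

1

Each convergent coefficient versus the relevant comparison correlations:
Ope (methods 1·2): 0.37 vs {0.30, 0.42, 0.20, 0.19} → fail.
Imp (methods 1·2): 0.47 vs {0.30, 0.42, 0.16, 0.19} → pass.
Aut (methods 1·2): 0.49 vs {0.20, 0.19, 0.16, 0.19} → pass.
1 of 3 fail.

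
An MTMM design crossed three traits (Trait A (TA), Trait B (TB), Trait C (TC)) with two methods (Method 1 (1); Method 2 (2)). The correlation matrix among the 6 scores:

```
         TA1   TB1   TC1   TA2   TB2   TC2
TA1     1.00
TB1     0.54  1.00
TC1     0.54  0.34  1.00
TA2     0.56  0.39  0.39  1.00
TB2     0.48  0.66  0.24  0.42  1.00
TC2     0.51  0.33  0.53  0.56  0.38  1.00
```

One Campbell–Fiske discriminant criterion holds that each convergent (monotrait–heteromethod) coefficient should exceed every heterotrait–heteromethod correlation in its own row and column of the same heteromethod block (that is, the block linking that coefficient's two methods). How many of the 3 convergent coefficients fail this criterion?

Each convergent coefficient versus the relevant comparison correlations:
TA (methods 1·2): 0.56 vs {0.48, 0.39, 0.51, 0.39} → pass.
TB (methods 1·2): 0.66 vs {0.39, 0.48, 0.33, 0.24} → pass.
TC (methods 1·2): 0.53 vs {0.39, 0.51, 0.24, 0.33} → pass.
0 of 3 fail.

0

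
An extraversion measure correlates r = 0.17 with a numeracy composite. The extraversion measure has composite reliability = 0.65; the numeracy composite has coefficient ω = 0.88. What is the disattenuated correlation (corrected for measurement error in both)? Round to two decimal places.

r_true = r_obs / √(r_xx · r_yy) = 0.17 / √(0.65 × 0.88) = 0.17 / √0.5720 = 0.17 / 0.7563 ≈ 0.22.

0.22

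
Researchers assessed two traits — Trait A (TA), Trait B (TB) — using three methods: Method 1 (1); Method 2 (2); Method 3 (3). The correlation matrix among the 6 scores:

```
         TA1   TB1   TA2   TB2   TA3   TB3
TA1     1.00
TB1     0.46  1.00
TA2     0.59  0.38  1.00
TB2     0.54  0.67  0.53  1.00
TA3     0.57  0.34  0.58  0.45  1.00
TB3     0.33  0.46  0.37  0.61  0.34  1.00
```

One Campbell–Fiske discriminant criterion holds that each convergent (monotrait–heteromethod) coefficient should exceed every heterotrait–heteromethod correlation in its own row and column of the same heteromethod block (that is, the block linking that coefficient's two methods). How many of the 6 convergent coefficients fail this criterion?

0

Convergent coefficients and their comparison sets:
TA (methods 1·2): 0.59 vs {0.54, 0.38} → pass.
TA (methods 1·3): 0.57 vs {0.33, 0.34} → pass.
TA (methods 2·3): 0.58 vs {0.37, 0.45} → pass.
TB (methods 1·2): 0.67 vs {0.38, 0.54} → pass.
TB (methods 1·3): 0.46 vs {0.34, 0.33} → pass.
TB (methods 2·3): 0.61 vs {0.45, 0.37} → pass.
0 of 6 fail.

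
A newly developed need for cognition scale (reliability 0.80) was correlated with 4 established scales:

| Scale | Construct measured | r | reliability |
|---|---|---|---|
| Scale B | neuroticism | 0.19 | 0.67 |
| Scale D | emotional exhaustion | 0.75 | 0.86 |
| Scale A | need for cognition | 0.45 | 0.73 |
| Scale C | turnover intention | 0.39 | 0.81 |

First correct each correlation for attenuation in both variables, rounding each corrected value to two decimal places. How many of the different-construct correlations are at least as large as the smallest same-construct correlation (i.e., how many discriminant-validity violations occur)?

1

Disattenuated r (r / √(r_scale · r_new)):
  Scale B (disc): 0.19 / √(0.67·0.80) = 0.26
  Scale D (disc): 0.75 / √(0.86·0.80) = 0.90
  Scale A (conv): 0.45 / √(0.73·0.80) = 0.59
  Scale C (disc): 0.39 / √(0.81·0.80) = 0.48
Smallest convergent = 0.59. Discriminant values: 0.26, 0.90, 0.48; count ≥ 0.59 → 1.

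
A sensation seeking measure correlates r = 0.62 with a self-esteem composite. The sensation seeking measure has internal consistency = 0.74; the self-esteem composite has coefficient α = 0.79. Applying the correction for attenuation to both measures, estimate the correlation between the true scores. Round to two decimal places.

r_true = r_obs / √(r_xx · r_yy) = 0.62 / √(0.74 × 0.79) = 0.62 / √0.5846 = 0.62 / 0.7646 ≈ 0.81.

0.81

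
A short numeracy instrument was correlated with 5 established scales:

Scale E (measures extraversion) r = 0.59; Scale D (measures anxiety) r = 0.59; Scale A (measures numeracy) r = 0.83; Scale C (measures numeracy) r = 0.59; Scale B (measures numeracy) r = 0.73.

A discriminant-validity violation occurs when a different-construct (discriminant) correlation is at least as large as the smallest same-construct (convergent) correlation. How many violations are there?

Convergent (same construct = numeracy): Scale A, Scale C, Scale B.
Smallest convergent = 0.59. Discriminant values: 0.59, 0.59; count ≥ 0.59 → 2.

2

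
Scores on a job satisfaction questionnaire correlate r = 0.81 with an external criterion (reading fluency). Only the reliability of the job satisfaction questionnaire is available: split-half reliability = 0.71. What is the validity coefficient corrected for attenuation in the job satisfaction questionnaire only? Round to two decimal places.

0.96

Single correction: r_c = r_obs / √r_xx = 0.81 / √0.71 = 0.81 / 0.8426 ≈ 0.96.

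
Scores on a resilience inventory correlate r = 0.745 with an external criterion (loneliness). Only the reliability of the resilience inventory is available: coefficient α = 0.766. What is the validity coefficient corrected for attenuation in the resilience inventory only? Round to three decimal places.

0.851

Single correction: r_c = r_obs / √r_xx = 0.745 / √0.766 = 0.745 / 0.8752 ≈ 0.851.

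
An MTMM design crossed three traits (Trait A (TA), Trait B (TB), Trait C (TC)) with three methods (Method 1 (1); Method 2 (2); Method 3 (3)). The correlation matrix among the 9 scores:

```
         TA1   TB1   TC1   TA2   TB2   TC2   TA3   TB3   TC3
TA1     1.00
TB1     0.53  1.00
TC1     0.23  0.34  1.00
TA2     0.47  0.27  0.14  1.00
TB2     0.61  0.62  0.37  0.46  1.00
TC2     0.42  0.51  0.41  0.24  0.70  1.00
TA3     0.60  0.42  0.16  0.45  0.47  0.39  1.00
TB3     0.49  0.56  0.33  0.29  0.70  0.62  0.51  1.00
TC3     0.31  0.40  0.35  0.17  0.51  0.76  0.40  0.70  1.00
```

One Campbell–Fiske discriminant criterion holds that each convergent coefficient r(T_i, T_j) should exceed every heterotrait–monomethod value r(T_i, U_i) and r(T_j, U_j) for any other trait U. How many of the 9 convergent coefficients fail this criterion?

7

Convergent coefficients and their comparison sets:
TA (methods 1·2): 0.47 vs {0.53, 0.46, 0.23, 0.24} → fail.
TA (methods 1·3): 0.60 vs {0.53, 0.51, 0.23, 0.40} → pass.
TA (methods 2·3): 0.45 vs {0.46, 0.51, 0.24, 0.40} → fail.
TB (methods 1·2): 0.62 vs {0.53, 0.46, 0.34, 0.70} → fail.
TB (methods 1·3): 0.56 vs {0.53, 0.51, 0.34, 0.70} → fail.
TB (methods 2·3): 0.70 vs {0.46, 0.51, 0.70, 0.70} → fail.
TC (methods 1·2): 0.41 vs {0.23, 0.24, 0.34, 0.70} → fail.
TC (methods 1·3): 0.35 vs {0.23, 0.40, 0.34, 0.70} → fail.
TC (methods 2·3): 0.76 vs {0.24, 0.40, 0.70, 0.70} → pass.
7 of 9 fail.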